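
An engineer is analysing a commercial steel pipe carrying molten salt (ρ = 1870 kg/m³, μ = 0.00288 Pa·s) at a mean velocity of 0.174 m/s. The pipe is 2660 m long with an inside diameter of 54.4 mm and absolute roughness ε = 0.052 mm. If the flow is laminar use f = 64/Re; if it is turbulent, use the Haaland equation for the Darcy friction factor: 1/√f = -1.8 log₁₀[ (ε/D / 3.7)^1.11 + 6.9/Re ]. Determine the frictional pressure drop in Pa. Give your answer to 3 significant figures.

ΔP ≈ 50400 Pa

Reynolds number Re = ρVD/μ = 1870 · 0.174 · 0.0544 / 0.00288 = 6146.
Re > 4000 → turbulent. Relative roughness ε/D = 5.2e-05/0.0544 = 0.000956. Haaland: 1/√f = -1.8 log₁₀[(0.000956/3.7)^1.11 + 6.9/6146] = -1.8 log₁₀[0.000104 + 0.00112] = 5.24, so f = 0.03642.
Darcy-Weisbach: ΔP = f(L/D)(ρV²/2) = 0.03642·(2660/0.0544)·(1870·0.174²/2) = 0.03642·4.89e+04·28.31 = 5.041e+04 Pa.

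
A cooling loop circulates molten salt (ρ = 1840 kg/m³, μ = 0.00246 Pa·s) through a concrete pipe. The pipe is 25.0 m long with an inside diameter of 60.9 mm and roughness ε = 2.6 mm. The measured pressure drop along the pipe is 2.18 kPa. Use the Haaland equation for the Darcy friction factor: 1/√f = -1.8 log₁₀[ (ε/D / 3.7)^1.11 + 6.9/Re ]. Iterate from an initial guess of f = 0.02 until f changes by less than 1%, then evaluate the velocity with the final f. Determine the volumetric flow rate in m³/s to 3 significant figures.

Rearranging Darcy-Weisbach: V = √(2·ΔP·D/(f·L·ρ)). With ε/D = 0.0026/0.0609 = 0.0427, iterate starting from f = 0.02:
  f = 0.02 → V = √(2·2180·0.0609/(0.02·25·1840)) = 0.5372 m/s; Re = ρVD/μ = 2.447e+04; f → 0.06777
  f = 0.06777 → V = 0.2918 m/s; Re = 1.329e+04; f → 0.06866
  f = 0.06866 → V = 0.29 m/s; Re = 1.321e+04; f → 0.06867
Converged (Δf/f < 1%). With the final f = 0.06867: V = √(2·2180·0.0609/(0.06867·25·1840)) = 0.2899 m/s.
Q = V·A = 0.2899·(π/4·0.0609²) = 0.0008445 m³/s = 8.45×10^-4 m³/s.

Q ≈ 8.45×10^-4 m³/s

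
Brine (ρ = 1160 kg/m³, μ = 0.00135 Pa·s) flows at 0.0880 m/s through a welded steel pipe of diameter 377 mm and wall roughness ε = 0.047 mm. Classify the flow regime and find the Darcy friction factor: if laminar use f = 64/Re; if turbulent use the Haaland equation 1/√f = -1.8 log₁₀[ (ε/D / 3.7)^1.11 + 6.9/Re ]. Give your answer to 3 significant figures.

Re = ρVD/μ = 1160·0.088·0.377/0.00135 = 2.851e+04.
Re > 4000 → turbulent. ε/D = 4.7e-05/0.377 = 0.000125; Haaland: 1/√f = -1.8 log₁₀[1.09e-05 + 0.000242] = 6.475, so f = 0.02385.

f ≈ 0.0239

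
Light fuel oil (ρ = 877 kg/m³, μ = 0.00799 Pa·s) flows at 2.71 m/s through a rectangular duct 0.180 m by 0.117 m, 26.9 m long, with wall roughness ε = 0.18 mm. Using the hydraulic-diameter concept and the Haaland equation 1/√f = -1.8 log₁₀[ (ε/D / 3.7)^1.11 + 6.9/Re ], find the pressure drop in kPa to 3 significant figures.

Hydraulic diameter D_h = 4A/P = 4·(0.18·0.117)/(2·(0.18+0.117)) = 0.08424/0.594 = 0.1418 m.
Re = ρVD_h/μ = 877·2.71·0.1418/0.00799 = 4.218e+04.
ε/D_h = 0.00018/0.1418 = 0.00127; Haaland gives 1/√f = -1.8 log₁₀[0.000143+0.000164] = 6.325, so f = 0.025.
ΔP = f(L/D_h)(ρV²/2) = 0.025·26.9/0.1418·3220 = 1.527e+04 Pa.
ΔP = 15.3 kPa.

ΔP ≈ 15.3 kPa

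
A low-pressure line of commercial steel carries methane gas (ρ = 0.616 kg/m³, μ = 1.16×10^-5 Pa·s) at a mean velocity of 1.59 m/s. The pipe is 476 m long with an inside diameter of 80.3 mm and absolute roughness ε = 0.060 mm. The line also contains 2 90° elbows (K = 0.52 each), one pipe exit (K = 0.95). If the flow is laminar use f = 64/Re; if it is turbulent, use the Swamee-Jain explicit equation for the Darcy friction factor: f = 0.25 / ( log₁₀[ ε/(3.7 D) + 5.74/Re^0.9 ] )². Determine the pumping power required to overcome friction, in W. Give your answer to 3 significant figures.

P ≈ 1.34 W

Reynolds number Re = ρVD/μ = 0.616 · 1.59 · 0.0803 / 1.16e-05 = 6780.
Re > 4000 → turbulent. Relative roughness ε/D = 6e-05/0.0803 = 0.000747. Swamee-Jain: f = 0.25/(log₁₀[0.000747/3.7 + 5.74/6780^0.9])² = 0.25/(log₁₀[0.000202 + 0.00205])² = 0.25/(-2.648)² = 0.03565.
Total minor-loss coefficient ΣK = 2·0.52 + 1·0.95 = 1.99.
ΔP = [f·L/D + ΣK]·(ρV²/2) = [0.03565·476/0.0803 + 1.99]·(0.616·1.59²/2) = [211.3 + 1.99]·0.7787 = 166.1 Pa.
Q = V·A = 1.59·0.005064 = 0.008052 m³/s.
Pumping power P = QΔP = 0.008052·166.1 = 1.337 W = 1.34 W.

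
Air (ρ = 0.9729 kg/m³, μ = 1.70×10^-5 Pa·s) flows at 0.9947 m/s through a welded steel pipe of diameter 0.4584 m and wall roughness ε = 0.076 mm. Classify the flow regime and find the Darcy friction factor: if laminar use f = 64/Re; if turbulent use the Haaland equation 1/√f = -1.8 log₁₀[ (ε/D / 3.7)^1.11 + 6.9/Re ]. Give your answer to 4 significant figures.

Re = ρVD/μ = 0.9729·0.9947·0.4584/1.7e-05 = 2.609e+04.
Re > 4000 → turbulent. ε/D = 7.6e-05/0.4584 = 0.000166; Haaland: 1/√f = -1.8 log₁₀[1.49e-05 + 0.000264] = 6.397, so f = 0.02444.

f ≈ 0.02444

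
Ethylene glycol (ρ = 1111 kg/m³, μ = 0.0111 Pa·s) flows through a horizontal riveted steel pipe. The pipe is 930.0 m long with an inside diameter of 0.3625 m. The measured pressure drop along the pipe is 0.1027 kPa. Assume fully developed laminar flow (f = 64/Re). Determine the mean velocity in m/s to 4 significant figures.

V ≈ 0.04085 m/s

For laminar flow, f = 64/Re with Re = ρVD/μ, so Darcy-Weisbach reduces to ΔP = 32μLV/D². Solving for V: V = ΔP·D²/(32μL) = 102.7·(0.3625)²/(32·0.0111·930) = 0.04085 m/s.
Check: Re = ρVD/μ = 1111·0.04085·0.3625/0.0111 = 1482 < 2300, so the laminar assumption holds.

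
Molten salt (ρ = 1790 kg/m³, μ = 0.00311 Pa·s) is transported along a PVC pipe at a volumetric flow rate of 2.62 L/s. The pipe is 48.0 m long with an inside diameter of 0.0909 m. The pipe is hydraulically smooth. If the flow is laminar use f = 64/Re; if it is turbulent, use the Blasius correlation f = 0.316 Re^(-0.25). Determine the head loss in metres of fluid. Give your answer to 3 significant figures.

Q = 2.62 L/s = 2.62/1000 = 0.00262 m³/s.
Cross-sectional area A = πD²/4 = π(0.0909)²/4 = 0.00649 m²; mean velocity V = Q/A = 0.00262/0.00649 = 0.4037 m/s.
Reynolds number Re = ρVD/μ = 1790 · 0.4037 · 0.0909 / 0.00311 = 2.112e+04.
Re > 4000 → turbulent. Smooth-pipe (Blasius): f = 0.316 Re^(-0.25) = 0.316/(2.112e+04)^0.25 = 0.02621.
Darcy-Weisbach: ΔP = f(L/D)(ρV²/2) = 0.02621·(48/0.0909)·(1790·0.4037²/2) = 0.02621·528.1·145.9 = 2019 Pa.
Head loss h_f = ΔP/(ρg) = 2019/(1790·9.81) = 0.115 m.

h_f ≈ 0.115 m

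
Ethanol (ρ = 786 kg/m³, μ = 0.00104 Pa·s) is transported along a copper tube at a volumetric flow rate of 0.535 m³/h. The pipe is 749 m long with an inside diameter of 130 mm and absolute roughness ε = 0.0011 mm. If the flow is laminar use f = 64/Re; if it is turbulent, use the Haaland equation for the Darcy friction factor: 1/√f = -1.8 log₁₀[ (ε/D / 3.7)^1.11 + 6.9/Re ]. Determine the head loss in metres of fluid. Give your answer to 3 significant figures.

Q = 0.535 m³/h = 0.535/3600 = 0.0001486 m³/s.
Cross-sectional area A = πD²/4 = π(0.13)²/4 = 0.01327 m²; mean velocity V = Q/A = 0.0001486/0.01327 = 0.0112 m/s.
Reynolds number Re = ρVD/μ = 786 · 0.0112 · 0.13 / 0.00104 = 1100.
Re < 2300 → laminar flow, so f = 64/Re = 64/1100 = 0.05818 (the turbulent correlation is not needed).
Darcy-Weisbach: ΔP = f(L/D)(ρV²/2) = 0.05818·(749/0.13)·(786·0.0112²/2) = 0.05818·5762·0.04927 = 16.51 Pa.
Head loss h_f = ΔP/(ρg) = 16.51/(786·9.81) = 0.00214 m.

h_f ≈ 0.00214 m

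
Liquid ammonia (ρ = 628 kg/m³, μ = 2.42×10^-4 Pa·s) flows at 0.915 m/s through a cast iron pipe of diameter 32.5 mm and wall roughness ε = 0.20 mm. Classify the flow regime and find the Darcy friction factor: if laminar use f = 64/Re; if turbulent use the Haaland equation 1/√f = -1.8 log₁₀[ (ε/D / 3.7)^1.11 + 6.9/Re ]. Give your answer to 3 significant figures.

f ≈ 0.0334

Re = ρVD/μ = 628·0.915·0.0325/0.000242 = 7.717e+04.
Re > 4000 → turbulent. ε/D = 0.0002/0.0325 = 0.00615; Haaland: 1/√f = -1.8 log₁₀[0.000823 + 8.94e-05] = 5.472, so f = 0.0334.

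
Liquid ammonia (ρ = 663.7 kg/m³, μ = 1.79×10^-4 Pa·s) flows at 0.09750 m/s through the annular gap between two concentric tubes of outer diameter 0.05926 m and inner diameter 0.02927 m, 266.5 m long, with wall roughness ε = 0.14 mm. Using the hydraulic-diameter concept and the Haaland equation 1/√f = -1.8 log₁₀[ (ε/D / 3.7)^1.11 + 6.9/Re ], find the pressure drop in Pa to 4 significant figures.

ΔP ≈ 1025 Pa

Hydraulic diameter D_h = 4A/P = D_o - D_i = 0.05926 - 0.02927 = 0.02999 m.
Re = ρVD_h/μ = 663.7·0.0975·0.02999/0.000179 = 1.084e+04.
ε/D_h = 0.00014/0.02999 = 0.00467; Haaland gives 1/√f = -1.8 log₁₀[0.000605+0.000636] = 5.231, so f = 0.03655.
ΔP = f(L/D_h)(ρV²/2) = 0.03655·266.5/0.02999·3.155 = 1025 Pa.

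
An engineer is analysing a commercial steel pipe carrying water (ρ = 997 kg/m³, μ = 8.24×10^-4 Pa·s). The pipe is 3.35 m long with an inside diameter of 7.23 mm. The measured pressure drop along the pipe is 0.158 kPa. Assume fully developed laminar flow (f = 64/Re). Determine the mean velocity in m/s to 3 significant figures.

V ≈ 0.0935 m/s

For laminar flow, f = 64/Re with Re = ρVD/μ, so Darcy-Weisbach reduces to ΔP = 32μLV/D². Solving for V: V = ΔP·D²/(32μL) = 158·(0.00723)²/(32·0.000824·3.35) = 0.0935 m/s.
Check: Re = ρVD/μ = 997·0.0935·0.00723/0.000824 = 817.9 < 2300, so the laminar assumption holds.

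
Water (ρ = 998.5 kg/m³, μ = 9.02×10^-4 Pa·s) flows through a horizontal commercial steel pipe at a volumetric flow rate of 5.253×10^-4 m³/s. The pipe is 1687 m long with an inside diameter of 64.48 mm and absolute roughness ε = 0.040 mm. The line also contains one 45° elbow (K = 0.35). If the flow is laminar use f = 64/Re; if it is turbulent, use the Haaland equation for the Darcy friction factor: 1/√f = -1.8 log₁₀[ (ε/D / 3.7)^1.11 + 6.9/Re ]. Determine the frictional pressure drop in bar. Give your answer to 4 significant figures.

ΔP ≈ 0.1034 bar

Cross-sectional area A = πD²/4 = π(0.06448)²/4 = 0.003265 m²; mean velocity V = Q/A = 0.0005253/0.003265 = 0.1609 m/s.
Reynolds number Re = ρVD/μ = 998.5 · 0.1609 · 0.06448 / 0.000902 = 1.148e+04.
Re > 4000 → turbulent. Relative roughness ε/D = 4e-05/0.06448 = 0.00062. Haaland: 1/√f = -1.8 log₁₀[(0.00062/3.7)^1.11 + 6.9/1.148e+04] = -1.8 log₁₀[6.44e-05 + 0.000601] = 5.719, so f = 0.03058.
Total minor-loss coefficient ΣK = 1·0.35 = 0.35.
ΔP = [f·L/D + ΣK]·(ρV²/2) = [0.03058·1687/0.06448 + 0.35]·(998.5·0.1609²/2) = [800.1 + 0.35]·12.92 = 1.034e+04 Pa.
ΔP = 1.034e+04 Pa = 0.1034 bar.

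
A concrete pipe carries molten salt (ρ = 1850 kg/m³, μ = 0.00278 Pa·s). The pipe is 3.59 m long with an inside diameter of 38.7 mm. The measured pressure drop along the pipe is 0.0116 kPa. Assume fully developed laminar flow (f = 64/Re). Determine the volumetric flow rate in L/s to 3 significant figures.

Q ≈ 0.0640 L/s

For laminar flow, f = 64/Re with Re = ρVD/μ, so Darcy-Weisbach reduces to ΔP = 32μLV/D². Solving for V: V = ΔP·D²/(32μL) = 11.6·(0.0387)²/(32·0.00278·3.59) = 0.0544 m/s.
Check: Re = ρVD/μ = 1850·0.0544·0.0387/0.00278 = 1401 < 2300, so the laminar assumption holds.
Q = V·A = 0.0544·(π/4·0.0387²) = 6.399e-05 m³/s = 0.0640 L/s.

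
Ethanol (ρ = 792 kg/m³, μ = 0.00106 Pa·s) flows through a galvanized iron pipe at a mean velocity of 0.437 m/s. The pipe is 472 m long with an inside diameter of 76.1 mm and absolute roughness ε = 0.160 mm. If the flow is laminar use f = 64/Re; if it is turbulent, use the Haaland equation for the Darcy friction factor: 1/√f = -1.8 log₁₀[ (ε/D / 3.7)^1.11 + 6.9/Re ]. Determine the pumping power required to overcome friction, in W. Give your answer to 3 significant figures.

Reynolds number Re = ρVD/μ = 792 · 0.437 · 0.0761 / 0.00106 = 2.485e+04.
Re > 4000 → turbulent. Relative roughness ε/D = 0.00016/0.0761 = 0.0021. Haaland: 1/√f = -1.8 log₁₀[(0.0021/3.7)^1.11 + 6.9/2.485e+04] = -1.8 log₁₀[0.00025 + 0.000278] = 5.9, so f = 0.02873.
Darcy-Weisbach: ΔP = f(L/D)(ρV²/2) = 0.02873·(472/0.0761)·(792·0.437²/2) = 0.02873·6202·75.62 = 1.347e+04 Pa.
Q = V·A = 0.437·0.004548 = 0.001988 m³/s.
Pumping power P = QΔP = 0.001988·1.347e+04 = 26.78 W = 26.8 W.

P ≈ 26.8 W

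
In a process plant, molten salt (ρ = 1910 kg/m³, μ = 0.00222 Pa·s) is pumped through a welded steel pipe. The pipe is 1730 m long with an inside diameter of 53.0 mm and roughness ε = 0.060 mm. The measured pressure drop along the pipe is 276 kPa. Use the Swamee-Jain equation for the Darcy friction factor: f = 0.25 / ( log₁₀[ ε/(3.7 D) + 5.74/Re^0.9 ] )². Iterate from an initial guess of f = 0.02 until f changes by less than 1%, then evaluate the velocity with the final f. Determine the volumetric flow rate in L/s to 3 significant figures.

Rearranging Darcy-Weisbach: V = √(2·ΔP·D/(f·L·ρ)). With ε/D = 6e-05/0.053 = 0.00113, iterate starting from f = 0.02:
  f = 0.02 → V = √(2·2.76e+05·0.053/(0.02·1730·1910)) = 0.6654 m/s; Re = ρVD/μ = 3.034e+04; f → 0.0264
  f = 0.0264 → V = 0.5791 m/s; Re = 2.641e+04; f → 0.02701
  f = 0.02701 → V = 0.5725 m/s; Re = 2.611e+04; f → 0.02707
Converged (Δf/f < 1%). With the final f = 0.02707: V = √(2·2.76e+05·0.053/(0.02707·1730·1910)) = 0.5719 m/s.
Q = V·A = 0.5719·(π/4·0.053²) = 0.001262 m³/s = 1.26 L/s.

Q ≈ 1.26 L/s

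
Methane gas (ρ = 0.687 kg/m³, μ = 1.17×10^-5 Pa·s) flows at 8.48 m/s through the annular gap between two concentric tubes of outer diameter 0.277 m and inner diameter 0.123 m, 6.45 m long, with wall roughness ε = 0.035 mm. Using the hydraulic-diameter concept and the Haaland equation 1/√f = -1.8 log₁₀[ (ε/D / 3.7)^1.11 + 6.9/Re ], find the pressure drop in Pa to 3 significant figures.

ΔP ≈ 20.4 Pa

Hydraulic diameter D_h = 4A/P = D_o - D_i = 0.277 - 0.123 = 0.154 m.
Re = ρVD_h/μ = 0.687·8.48·0.154/1.17e-05 = 7.668e+04.
ε/D_h = 3.5e-05/0.154 = 0.000227; Haaland gives 1/√f = -1.8 log₁₀[2.11e-05+9e-05] = 7.118, so f = 0.01974.
ΔP = f(L/D_h)(ρV²/2) = 0.01974·6.45/0.154·24.7 = 20.42 Pa.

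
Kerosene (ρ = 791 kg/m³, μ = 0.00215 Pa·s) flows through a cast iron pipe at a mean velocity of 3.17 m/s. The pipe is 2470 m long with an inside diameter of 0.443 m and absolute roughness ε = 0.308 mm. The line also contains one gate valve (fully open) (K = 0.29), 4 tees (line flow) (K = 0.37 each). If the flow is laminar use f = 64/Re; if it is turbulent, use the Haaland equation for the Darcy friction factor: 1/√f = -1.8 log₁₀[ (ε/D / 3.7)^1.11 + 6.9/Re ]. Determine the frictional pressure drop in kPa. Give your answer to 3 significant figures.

Reynolds number Re = ρVD/μ = 791 · 3.17 · 0.443 / 0.00215 = 5.167e+05.
Re > 4000 → turbulent. Relative roughness ε/D = 0.000308/0.443 = 0.000695. Haaland: 1/√f = -1.8 log₁₀[(0.000695/3.7)^1.11 + 6.9/5.167e+05] = -1.8 log₁₀[7.31e-05 + 1.34e-05] = 7.314, so f = 0.0187.
Total minor-loss coefficient ΣK = 1·0.29 + 4·0.37 = 1.77.
ΔP = [f·L/D + ΣK]·(ρV²/2) = [0.0187·2470/0.443 + 1.77]·(791·3.17²/2) = [104.2 + 1.77]·3974 = 4.213e+05 Pa.
ΔP = 4.213e+05 Pa = 421 kPa.

ΔP ≈ 421 kPa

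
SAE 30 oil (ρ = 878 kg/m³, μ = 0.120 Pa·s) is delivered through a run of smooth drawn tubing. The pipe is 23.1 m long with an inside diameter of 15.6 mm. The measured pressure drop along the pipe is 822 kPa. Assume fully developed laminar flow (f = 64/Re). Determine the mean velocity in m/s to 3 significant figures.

V ≈ 2.26 m/s

For laminar flow, f = 64/Re with Re = ρVD/μ, so Darcy-Weisbach reduces to ΔP = 32μLV/D². Solving for V: V = ΔP·D²/(32μL) = 8.22e+05·(0.0156)²/(32·0.12·23.1) = 2.255 m/s.
Check: Re = ρVD/μ = 878·2.255·0.0156/0.12 = 257.4 < 2300, so the laminar assumption holds.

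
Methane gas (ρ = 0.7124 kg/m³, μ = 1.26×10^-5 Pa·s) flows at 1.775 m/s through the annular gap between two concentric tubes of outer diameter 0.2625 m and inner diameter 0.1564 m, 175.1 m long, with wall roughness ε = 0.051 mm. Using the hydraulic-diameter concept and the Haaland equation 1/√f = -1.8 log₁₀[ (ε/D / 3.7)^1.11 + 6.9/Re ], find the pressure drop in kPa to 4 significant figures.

ΔP ≈ 0.05735 kPa

Hydraulic diameter D_h = 4A/P = D_o - D_i = 0.2625 - 0.1564 = 0.1061 m.
Re = ρVD_h/μ = 0.7124·1.775·0.1061/1.26e-05 = 1.065e+04.
ε/D_h = 5.1e-05/0.1061 = 0.000481; Haaland gives 1/√f = -1.8 log₁₀[4.85e-05+0.000648] = 5.683, so f = 0.03097.
ΔP = f(L/D_h)(ρV²/2) = 0.03097·175.1/0.1061·1.122 = 57.35 Pa.
ΔP = 0.05735 kPa.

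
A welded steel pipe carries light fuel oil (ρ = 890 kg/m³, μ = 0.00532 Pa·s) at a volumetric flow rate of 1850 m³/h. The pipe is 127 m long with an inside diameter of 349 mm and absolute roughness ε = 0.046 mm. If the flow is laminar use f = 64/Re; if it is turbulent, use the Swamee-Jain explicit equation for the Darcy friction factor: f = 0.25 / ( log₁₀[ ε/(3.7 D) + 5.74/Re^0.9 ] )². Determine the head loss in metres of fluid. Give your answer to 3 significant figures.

Q = 1850 m³/h = 1850/3600 = 0.5139 m³/s.
Cross-sectional area A = πD²/4 = π(0.349)²/4 = 0.09566 m²; mean velocity V = Q/A = 0.5139/0.09566 = 5.372 m/s.
Reynolds number Re = ρVD/μ = 890 · 5.372 · 0.349 / 0.00532 = 3.136e+05.
Re > 4000 → turbulent. Relative roughness ε/D = 4.6e-05/0.349 = 0.000132. Swamee-Jain: f = 0.25/(log₁₀[0.000132/3.7 + 5.74/3.136e+05^0.9])² = 0.25/(log₁₀[3.56e-05 + 6.49e-05])² = 0.25/(-3.998)² = 0.01564.
Darcy-Weisbach: ΔP = f(L/D)(ρV²/2) = 0.01564·(127/0.349)·(890·5.372²/2) = 0.01564·363.9·1.284e+04 = 7.31e+04 Pa.
Head loss h_f = ΔP/(ρg) = 7.31e+04/(890·9.81) = 8.37 m.

h_f ≈ 8.37 m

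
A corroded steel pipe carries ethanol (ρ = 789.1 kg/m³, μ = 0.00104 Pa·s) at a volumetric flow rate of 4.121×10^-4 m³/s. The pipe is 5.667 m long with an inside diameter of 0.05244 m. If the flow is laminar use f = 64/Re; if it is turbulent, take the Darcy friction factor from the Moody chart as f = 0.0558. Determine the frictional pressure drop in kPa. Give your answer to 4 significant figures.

Cross-sectional area A = πD²/4 = π(0.05244)²/4 = 0.00216 m²; mean velocity V = Q/A = 0.0004121/0.00216 = 0.1908 m/s.
Reynolds number Re = ρVD/μ = 789.1 · 0.1908 · 0.05244 / 0.00104 = 7592.
Re > 4000 → turbulent; use the Moody-chart value f = 0.0558.
Darcy-Weisbach: ΔP = f(L/D)(ρV²/2) = 0.0558·(5.667/0.05244)·(789.1·0.1908²/2) = 0.0558·108.1·14.36 = 86.62 Pa.
ΔP = 86.62 Pa = 0.08662 kPa.

ΔP ≈ 0.08662 kPa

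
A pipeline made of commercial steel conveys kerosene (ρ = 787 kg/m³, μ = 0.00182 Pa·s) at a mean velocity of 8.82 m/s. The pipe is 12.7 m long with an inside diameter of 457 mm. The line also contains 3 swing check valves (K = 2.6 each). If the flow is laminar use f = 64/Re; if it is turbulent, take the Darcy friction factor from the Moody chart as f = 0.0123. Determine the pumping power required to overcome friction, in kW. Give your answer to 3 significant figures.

P ≈ 361 kW

Reynolds number Re = ρVD/μ = 787 · 8.82 · 0.457 / 0.00182 = 1.743e+06.
Re > 4000 → turbulent; use the Moody-chart value f = 0.0123.
Total minor-loss coefficient ΣK = 3·2.6 = 7.8.
ΔP = [f·L/D + ΣK]·(ρV²/2) = [0.0123·12.7/0.457 + 7.8]·(787·8.82²/2) = [0.3418 + 7.8]·3.061e+04 = 2.492e+05 Pa.
Q = V·A = 8.82·0.164 = 1.447 m³/s.
Pumping power P = QΔP = 1.447·2.492e+05 = 360600 W = 361 kW.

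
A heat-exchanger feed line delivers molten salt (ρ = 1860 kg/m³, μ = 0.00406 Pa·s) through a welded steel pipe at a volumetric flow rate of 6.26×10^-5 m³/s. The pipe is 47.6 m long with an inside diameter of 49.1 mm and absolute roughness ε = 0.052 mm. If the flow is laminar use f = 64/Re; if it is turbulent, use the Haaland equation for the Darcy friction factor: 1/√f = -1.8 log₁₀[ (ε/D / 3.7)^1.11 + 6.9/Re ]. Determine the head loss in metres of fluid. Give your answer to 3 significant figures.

Cross-sectional area A = πD²/4 = π(0.0491)²/4 = 0.001893 m²; mean velocity V = Q/A = 6.26e-05/0.001893 = 0.03306 m/s.
Reynolds number Re = ρVD/μ = 1860 · 0.03306 · 0.0491 / 0.00406 = 743.7.
Re < 2300 → laminar flow, so f = 64/Re = 64/743.7 = 0.08606 (the turbulent correlation is not needed).
Darcy-Weisbach: ΔP = f(L/D)(ρV²/2) = 0.08606·(47.6/0.0491)·(1860·0.03306²/2) = 0.08606·969.5·1.017 = 84.81 Pa.
Head loss h_f = ΔP/(ρg) = 84.81/(1860·9.81) = 0.00465 m.

h_f ≈ 0.00465 m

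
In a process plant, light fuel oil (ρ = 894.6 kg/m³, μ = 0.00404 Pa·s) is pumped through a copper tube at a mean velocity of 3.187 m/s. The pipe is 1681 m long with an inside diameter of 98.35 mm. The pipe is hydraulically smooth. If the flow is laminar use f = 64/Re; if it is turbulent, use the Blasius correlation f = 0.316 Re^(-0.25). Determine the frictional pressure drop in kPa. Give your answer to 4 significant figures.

Reynolds number Re = ρVD/μ = 894.6 · 3.187 · 0.09835 / 0.00404 = 6.941e+04.
Re > 4000 → turbulent. Smooth-pipe (Blasius): f = 0.316 Re^(-0.25) = 0.316/(6.941e+04)^0.25 = 0.01947.
Darcy-Weisbach: ΔP = f(L/D)(ρV²/2) = 0.01947·(1681/0.09835)·(894.6·3.187²/2) = 0.01947·1.709e+04·4543 = 1.512e+06 Pa.
ΔP = 1.512e+06 Pa = 1512 kPa.

ΔP ≈ 1512 kPa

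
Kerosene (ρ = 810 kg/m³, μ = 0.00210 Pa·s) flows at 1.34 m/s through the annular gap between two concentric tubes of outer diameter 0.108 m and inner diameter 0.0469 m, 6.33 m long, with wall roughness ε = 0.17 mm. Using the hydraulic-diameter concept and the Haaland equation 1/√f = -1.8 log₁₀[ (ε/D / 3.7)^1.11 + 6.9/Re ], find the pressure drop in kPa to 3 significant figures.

ΔP ≈ 2.20 kPa

Hydraulic diameter D_h = 4A/P = D_o - D_i = 0.108 - 0.0469 = 0.0611 m.
Re = ρVD_h/μ = 810·1.34·0.0611/0.0021 = 3.158e+04.
ε/D_h = 0.00017/0.0611 = 0.00278; Haaland gives 1/√f = -1.8 log₁₀[0.000341+0.000218] = 5.854, so f = 0.02918.
ΔP = f(L/D_h)(ρV²/2) = 0.02918·6.33/0.0611·727.2 = 2198 Pa.
ΔP = 2.20 kPa.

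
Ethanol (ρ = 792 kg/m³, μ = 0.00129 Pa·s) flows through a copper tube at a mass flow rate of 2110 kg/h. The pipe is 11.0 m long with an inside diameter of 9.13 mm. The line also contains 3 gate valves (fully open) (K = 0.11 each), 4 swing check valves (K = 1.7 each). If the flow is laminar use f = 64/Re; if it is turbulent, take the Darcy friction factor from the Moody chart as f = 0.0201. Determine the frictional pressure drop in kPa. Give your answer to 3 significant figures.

ṁ = 2110 kg/h = 2110/3600 = 0.5861 kg/s.
A = πD²/4 = π(0.00913)²/4 = 6.547e-05 m²; mean velocity V = ṁ/(ρA) = 0.5861/(792 · 6.547e-05) = 11.3 m/s.
Reynolds number Re = ρVD/μ = 792 · 11.3 · 0.00913 / 0.00129 = 6.336e+04.
Re > 4000 → turbulent; use the Moody-chart value f = 0.0201.
Total minor-loss coefficient ΣK = 3·0.11 + 4·1.7 = 7.13.
ΔP = [f·L/D + ΣK]·(ρV²/2) = [0.0201·11/0.00913 + 7.13]·(792·11.3²/2) = [24.22 + 7.13]·5.06e+04 = 1.586e+06 Pa.
ΔP = 1.586e+06 Pa = 1590 kPa.

ΔP ≈ 1590 kPa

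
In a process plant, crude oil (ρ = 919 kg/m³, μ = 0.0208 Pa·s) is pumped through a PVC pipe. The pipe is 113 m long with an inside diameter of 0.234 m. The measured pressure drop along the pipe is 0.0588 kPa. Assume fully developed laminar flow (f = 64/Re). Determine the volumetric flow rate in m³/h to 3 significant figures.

Q ≈ 6.63 m³/h

For laminar flow, f = 64/Re with Re = ρVD/μ, so Darcy-Weisbach reduces to ΔP = 32μLV/D². Solving for V: V = ΔP·D²/(32μL) = 58.8·(0.234)²/(32·0.0208·113) = 0.04281 m/s.
Check: Re = ρVD/μ = 919·0.04281·0.234/0.0208 = 442.6 < 2300, so the laminar assumption holds.
Q = V·A = 0.04281·(π/4·0.234²) = 0.001841 m³/s = 6.63 m³/h.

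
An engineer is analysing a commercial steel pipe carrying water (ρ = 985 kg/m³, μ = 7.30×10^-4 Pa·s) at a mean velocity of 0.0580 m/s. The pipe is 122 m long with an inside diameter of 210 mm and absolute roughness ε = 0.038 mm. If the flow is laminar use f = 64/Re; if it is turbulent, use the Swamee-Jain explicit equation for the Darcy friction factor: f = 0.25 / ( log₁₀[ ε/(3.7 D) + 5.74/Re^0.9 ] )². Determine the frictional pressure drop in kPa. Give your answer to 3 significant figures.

Reynolds number Re = ρVD/μ = 985 · 0.058 · 0.21 / 0.00073 = 1.643e+04.
Re > 4000 → turbulent. Relative roughness ε/D = 3.8e-05/0.21 = 0.000181. Swamee-Jain: f = 0.25/(log₁₀[0.000181/3.7 + 5.74/1.643e+04^0.9])² = 0.25/(log₁₀[4.89e-05 + 0.000922])² = 0.25/(-3.013)² = 0.02754.
Darcy-Weisbach: ΔP = f(L/D)(ρV²/2) = 0.02754·(122/0.21)·(985·0.058²/2) = 0.02754·581·1.657 = 26.51 Pa.
ΔP = 26.51 Pa = 0.0265 kPa.

ΔP ≈ 0.0265 kPa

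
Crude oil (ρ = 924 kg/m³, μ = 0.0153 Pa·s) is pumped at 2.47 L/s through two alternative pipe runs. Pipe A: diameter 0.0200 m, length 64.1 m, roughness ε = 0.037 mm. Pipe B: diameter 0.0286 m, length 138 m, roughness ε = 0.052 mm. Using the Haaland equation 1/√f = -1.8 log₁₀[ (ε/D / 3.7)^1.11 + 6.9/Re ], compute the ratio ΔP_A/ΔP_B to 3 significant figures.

Pipe A: V = Q/A = 0.00247/0.0003142 = 7.862 m/s; Re = 9496; ε/D = 0.00185; Haaland → f = 0.03372; ΔP_A = f(L/D)(ρV²/2) = 3.087e+06 Pa.
Pipe B: V = Q/A = 0.00247/0.0006424 = 3.845 m/s; Re = 6641; ε/D = 0.00182; Haaland → f = 0.03664; ΔP_B = f(L/D)(ρV²/2) = 1.207e+06 Pa.
ΔP_A/ΔP_B = 3.087e+06/1.207e+06 = 2.56.

ΔP_A/ΔP_B ≈ 2.56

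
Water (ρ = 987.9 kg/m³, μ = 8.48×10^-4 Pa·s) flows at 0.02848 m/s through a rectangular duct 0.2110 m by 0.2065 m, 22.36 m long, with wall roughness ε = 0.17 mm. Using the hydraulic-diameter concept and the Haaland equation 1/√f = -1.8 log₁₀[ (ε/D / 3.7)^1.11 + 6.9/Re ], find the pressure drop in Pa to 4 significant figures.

Hydraulic diameter D_h = 4A/P = 4·(0.211·0.2065)/(2·(0.211+0.2065)) = 0.1743/0.835 = 0.2087 m.
Re = ρVD_h/μ = 987.9·0.02848·0.2087/0.000848 = 6925.
ε/D_h = 0.00017/0.2087 = 0.000814; Haaland gives 1/√f = -1.8 log₁₀[8.72e-05+0.000996] = 5.337, so f = 0.0351.
ΔP = f(L/D_h)(ρV²/2) = 0.0351·22.36/0.2087·0.4006 = 1.507 Pa.

ΔP ≈ 1.507 Pa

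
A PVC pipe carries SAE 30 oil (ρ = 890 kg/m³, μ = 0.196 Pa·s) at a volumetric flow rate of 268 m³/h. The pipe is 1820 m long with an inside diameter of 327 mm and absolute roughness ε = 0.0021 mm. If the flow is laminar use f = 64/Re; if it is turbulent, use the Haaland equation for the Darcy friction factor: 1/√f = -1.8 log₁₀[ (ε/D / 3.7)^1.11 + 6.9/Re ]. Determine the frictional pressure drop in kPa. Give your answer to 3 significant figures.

Q = 268 m³/h = 268/3600 = 0.07444 m³/s.
Cross-sectional area A = πD²/4 = π(0.327)²/4 = 0.08398 m²; mean velocity V = Q/A = 0.07444/0.08398 = 0.8864 m/s.
Reynolds number Re = ρVD/μ = 890 · 0.8864 · 0.327 / 0.196 = 1316.
Re < 2300 → laminar flow, so f = 64/Re = 64/1316 = 0.04862 (the turbulent correlation is not needed).
Darcy-Weisbach: ΔP = f(L/D)(ρV²/2) = 0.04862·(1820/0.327)·(890·0.8864²/2) = 0.04862·5566·349.7 = 9.463e+04 Pa.
ΔP = 9.463e+04 Pa = 94.6 kPa.

ΔP ≈ 94.6 kPa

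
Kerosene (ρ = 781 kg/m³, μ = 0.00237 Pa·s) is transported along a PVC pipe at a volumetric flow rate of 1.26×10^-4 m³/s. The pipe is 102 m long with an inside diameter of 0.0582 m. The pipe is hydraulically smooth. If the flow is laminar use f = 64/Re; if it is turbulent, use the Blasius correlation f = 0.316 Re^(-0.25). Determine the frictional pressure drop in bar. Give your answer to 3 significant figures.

Cross-sectional area A = πD²/4 = π(0.0582)²/4 = 0.00266 m²; mean velocity V = Q/A = 0.000126/0.00266 = 0.04736 m/s.
Reynolds number Re = ρVD/μ = 781 · 0.04736 · 0.0582 / 0.00237 = 908.4.
Re < 2300 → laminar flow, so f = 64/Re = 64/908.4 = 0.07046 (the turbulent correlation is not needed).
Darcy-Weisbach: ΔP = f(L/D)(ρV²/2) = 0.07046·(102/0.0582)·(781·0.04736²/2) = 0.07046·1753·0.876 = 108.2 Pa.
ΔP = 108.2 Pa = 0.00108 bar.

ΔP ≈ 0.00108 bar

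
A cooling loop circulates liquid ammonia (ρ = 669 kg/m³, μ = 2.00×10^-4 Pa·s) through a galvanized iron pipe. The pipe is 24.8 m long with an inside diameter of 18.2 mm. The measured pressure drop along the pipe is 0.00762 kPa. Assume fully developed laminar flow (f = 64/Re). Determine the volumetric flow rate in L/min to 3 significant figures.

Q ≈ 0.248 L/min

For laminar flow, f = 64/Re with Re = ρVD/μ, so Darcy-Weisbach reduces to ΔP = 32μLV/D². Solving for V: V = ΔP·D²/(32μL) = 7.62·(0.0182)²/(32·0.0002·24.8) = 0.0159 m/s.
Check: Re = ρVD/μ = 669·0.0159·0.0182/0.0002 = 968.1 < 2300, so the laminar assumption holds.
Q = V·A = 0.0159·(π/4·0.0182²) = 4.137e-06 m³/s = 0.248 L/min.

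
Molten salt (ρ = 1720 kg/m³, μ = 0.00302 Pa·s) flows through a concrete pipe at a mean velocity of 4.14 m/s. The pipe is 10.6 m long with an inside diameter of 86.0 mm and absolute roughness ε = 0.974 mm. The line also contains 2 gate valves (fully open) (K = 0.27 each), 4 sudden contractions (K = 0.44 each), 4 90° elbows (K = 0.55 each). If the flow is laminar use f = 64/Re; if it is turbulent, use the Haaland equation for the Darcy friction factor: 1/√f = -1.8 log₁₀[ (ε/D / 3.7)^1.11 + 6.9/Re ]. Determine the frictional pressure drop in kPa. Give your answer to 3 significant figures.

ΔP ≈ 139 kPa

Reynolds number Re = ρVD/μ = 1720 · 4.14 · 0.086 / 0.00302 = 2.028e+05.
Re > 4000 → turbulent. Relative roughness ε/D = 0.000974/0.086 = 0.0113. Haaland: 1/√f = -1.8 log₁₀[(0.0113/3.7)^1.11 + 6.9/2.028e+05] = -1.8 log₁₀[0.00162 + 3.4e-05] = 5.007, so f = 0.03989.
Total minor-loss coefficient ΣK = 2·0.27 + 4·0.44 + 4·0.55 = 4.5.
ΔP = [f·L/D + ΣK]·(ρV²/2) = [0.03989·10.6/0.086 + 4.5]·(1720·4.14²/2) = [4.916 + 4.5]·1.474e+04 = 1.388e+05 Pa.
ΔP = 1.388e+05 Pa = 139 kPa.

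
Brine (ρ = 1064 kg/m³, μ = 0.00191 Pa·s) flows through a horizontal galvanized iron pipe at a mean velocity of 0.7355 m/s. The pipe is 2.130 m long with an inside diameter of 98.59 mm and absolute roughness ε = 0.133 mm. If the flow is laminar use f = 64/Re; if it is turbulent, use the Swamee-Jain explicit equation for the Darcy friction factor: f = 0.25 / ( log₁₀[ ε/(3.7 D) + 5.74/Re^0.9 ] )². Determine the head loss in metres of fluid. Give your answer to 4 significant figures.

h_f ≈ 0.01539 m

Reynolds number Re = ρVD/μ = 1064 · 0.7355 · 0.09859 / 0.00191 = 4.039e+04.
Re > 4000 → turbulent. Relative roughness ε/D = 0.000133/0.09859 = 0.00135. Swamee-Jain: f = 0.25/(log₁₀[0.00135/3.7 + 5.74/4.039e+04^0.9])² = 0.25/(log₁₀[0.000365 + 0.00041])² = 0.25/(-3.111)² = 0.02584.
Darcy-Weisbach: ΔP = f(L/D)(ρV²/2) = 0.02584·(2.13/0.09859)·(1064·0.7355²/2) = 0.02584·21.6·287.8 = 160.6 Pa.
Head loss h_f = ΔP/(ρg) = 160.6/(1064·9.81) = 0.01539 m.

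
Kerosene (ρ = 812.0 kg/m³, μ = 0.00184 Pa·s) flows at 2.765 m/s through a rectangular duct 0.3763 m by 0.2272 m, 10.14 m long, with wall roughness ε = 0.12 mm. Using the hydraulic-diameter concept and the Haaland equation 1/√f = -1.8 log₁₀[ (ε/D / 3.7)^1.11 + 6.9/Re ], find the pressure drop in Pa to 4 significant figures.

Hydraulic diameter D_h = 4A/P = 4·(0.3763·0.2272)/(2·(0.3763+0.2272)) = 0.342/1.207 = 0.2833 m.
Re = ρVD_h/μ = 812·2.765·0.2833/0.00184 = 3.457e+05.
ε/D_h = 0.00012/0.2833 = 0.000424; Haaland gives 1/√f = -1.8 log₁₀[4.22e-05+2e-05] = 7.572, so f = 0.01744.
ΔP = f(L/D_h)(ρV²/2) = 0.01744·10.14/0.2833·3104 = 1938 Pa.

ΔP ≈ 1938 Pa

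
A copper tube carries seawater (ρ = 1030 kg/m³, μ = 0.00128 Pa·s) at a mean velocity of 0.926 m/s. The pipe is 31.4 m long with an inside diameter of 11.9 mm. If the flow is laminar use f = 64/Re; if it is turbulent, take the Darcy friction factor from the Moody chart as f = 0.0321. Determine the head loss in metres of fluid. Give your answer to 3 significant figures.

Reynolds number Re = ρVD/μ = 1030 · 0.926 · 0.0119 / 0.00128 = 8867.
Re > 4000 → turbulent; use the Moody-chart value f = 0.0321.
Darcy-Weisbach: ΔP = f(L/D)(ρV²/2) = 0.0321·(31.4/0.0119)·(1030·0.926²/2) = 0.0321·2639·441.6 = 3.74e+04 Pa.
Head loss h_f = ΔP/(ρg) = 3.74e+04/(1030·9.81) = 3.70 m.

h_f ≈ 3.70 m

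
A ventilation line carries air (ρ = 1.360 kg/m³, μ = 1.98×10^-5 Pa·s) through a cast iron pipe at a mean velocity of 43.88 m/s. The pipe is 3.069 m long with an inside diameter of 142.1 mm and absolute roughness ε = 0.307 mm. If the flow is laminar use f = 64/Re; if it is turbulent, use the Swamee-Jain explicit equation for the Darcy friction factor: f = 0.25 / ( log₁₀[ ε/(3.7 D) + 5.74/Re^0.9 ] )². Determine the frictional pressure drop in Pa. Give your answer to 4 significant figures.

Reynolds number Re = ρVD/μ = 1.36 · 43.88 · 0.1421 / 1.98e-05 = 4.283e+05.
Re > 4000 → turbulent. Relative roughness ε/D = 0.000307/0.1421 = 0.00216. Swamee-Jain: f = 0.25/(log₁₀[0.00216/3.7 + 5.74/4.283e+05^0.9])² = 0.25/(log₁₀[0.000584 + 4.9e-05])² = 0.25/(-3.199)² = 0.02443.
Darcy-Weisbach: ΔP = f(L/D)(ρV²/2) = 0.02443·(3.069/0.1421)·(1.36·43.88²/2) = 0.02443·21.6·1309 = 691 Pa.

ΔP ≈ 691.0 Pa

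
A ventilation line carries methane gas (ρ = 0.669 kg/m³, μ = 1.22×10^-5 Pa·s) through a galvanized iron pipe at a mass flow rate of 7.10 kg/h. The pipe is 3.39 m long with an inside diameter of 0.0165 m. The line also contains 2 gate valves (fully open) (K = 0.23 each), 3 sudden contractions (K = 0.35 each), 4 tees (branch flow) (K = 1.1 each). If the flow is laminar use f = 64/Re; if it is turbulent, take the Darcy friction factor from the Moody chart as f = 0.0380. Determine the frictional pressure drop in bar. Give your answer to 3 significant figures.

ṁ = 7.10 kg/h = 7.10/3600 = 0.001972 kg/s.
A = πD²/4 = π(0.0165)²/4 = 0.0002138 m²; mean velocity V = ṁ/(ρA) = 0.001972/(0.669 · 0.0002138) = 13.79 m/s.
Reynolds number Re = ρVD/μ = 0.669 · 13.79 · 0.0165 / 1.22e-05 = 1.247e+04.
Re > 4000 → turbulent; use the Moody-chart value f = 0.0380.
Total minor-loss coefficient ΣK = 2·0.23 + 3·0.35 + 4·1.1 = 5.91.
ΔP = [f·L/D + ΣK]·(ρV²/2) = [0.038·3.39/0.0165 + 5.91]·(0.669·13.79²/2) = [7.807 + 5.91]·63.58 = 872.2 Pa.
ΔP = 872.2 Pa = 0.00872 bar.

ΔP ≈ 0.00872 bar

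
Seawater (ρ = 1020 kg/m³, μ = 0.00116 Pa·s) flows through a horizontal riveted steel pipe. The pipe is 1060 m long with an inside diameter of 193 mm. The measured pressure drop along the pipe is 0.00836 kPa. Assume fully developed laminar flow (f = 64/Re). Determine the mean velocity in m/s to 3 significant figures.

V ≈ 0.00791 m/s

For laminar flow, f = 64/Re with Re = ρVD/μ, so Darcy-Weisbach reduces to ΔP = 32μLV/D². Solving for V: V = ΔP·D²/(32μL) = 8.36·(0.193)²/(32·0.00116·1060) = 0.007914 m/s.
Check: Re = ρVD/μ = 1020·0.007914·0.193/0.00116 = 1343 < 2300, so the laminar assumption holds.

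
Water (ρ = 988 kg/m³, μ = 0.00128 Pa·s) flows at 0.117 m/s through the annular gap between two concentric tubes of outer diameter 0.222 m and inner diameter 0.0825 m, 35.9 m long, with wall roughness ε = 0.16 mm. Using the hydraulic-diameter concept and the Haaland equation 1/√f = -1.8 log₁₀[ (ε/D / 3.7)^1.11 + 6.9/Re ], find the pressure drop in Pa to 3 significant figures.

ΔP ≈ 53.4 Pa

Hydraulic diameter D_h = 4A/P = D_o - D_i = 0.222 - 0.0825 = 0.1395 m.
Re = ρVD_h/μ = 988·0.117·0.1395/0.00128 = 1.26e+04.
ε/D_h = 0.00016/0.1395 = 0.00115; Haaland gives 1/√f = -1.8 log₁₀[0.000127+0.000548] = 5.707, so f = 0.0307.
ΔP = f(L/D_h)(ρV²/2) = 0.0307·35.9/0.1395·6.762 = 53.43 Pa.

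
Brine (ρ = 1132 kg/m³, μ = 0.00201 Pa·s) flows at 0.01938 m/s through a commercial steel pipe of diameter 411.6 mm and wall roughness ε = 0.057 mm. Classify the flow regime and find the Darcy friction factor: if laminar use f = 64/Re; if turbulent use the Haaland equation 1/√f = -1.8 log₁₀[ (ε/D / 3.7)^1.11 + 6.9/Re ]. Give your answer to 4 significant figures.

f ≈ 0.03908

Re = ρVD/μ = 1132·0.01938·0.4116/0.00201 = 4492.
Re > 4000 → turbulent. ε/D = 5.7e-05/0.4116 = 0.000138; Haaland: 1/√f = -1.8 log₁₀[1.22e-05 + 0.00154] = 5.058, so f = 0.03908.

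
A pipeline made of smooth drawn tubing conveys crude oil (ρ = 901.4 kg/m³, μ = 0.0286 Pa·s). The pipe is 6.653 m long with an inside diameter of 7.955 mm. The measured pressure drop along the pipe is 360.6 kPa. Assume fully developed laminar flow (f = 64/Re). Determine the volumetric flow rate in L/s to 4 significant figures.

Q ≈ 0.1863 L/s

For laminar flow, f = 64/Re with Re = ρVD/μ, so Darcy-Weisbach reduces to ΔP = 32μLV/D². Solving for V: V = ΔP·D²/(32μL) = 3.606e+05·(0.007955)²/(32·0.0286·6.653) = 3.748 m/s.
Check: Re = ρVD/μ = 901.4·3.748·0.007955/0.0286 = 939.6 < 2300, so the laminar assumption holds.
Q = V·A = 3.748·(π/4·0.007955²) = 0.0001863 m³/s = 0.1863 L/s.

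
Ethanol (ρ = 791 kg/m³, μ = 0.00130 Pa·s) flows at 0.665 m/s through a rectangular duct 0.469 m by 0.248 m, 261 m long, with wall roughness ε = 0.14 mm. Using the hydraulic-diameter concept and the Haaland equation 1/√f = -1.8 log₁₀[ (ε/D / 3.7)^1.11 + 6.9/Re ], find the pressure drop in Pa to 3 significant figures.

Hydraulic diameter D_h = 4A/P = 4·(0.469·0.248)/(2·(0.469+0.248)) = 0.4652/1.434 = 0.3244 m.
Re = ρVD_h/μ = 791·0.665·0.3244/0.0013 = 1.313e+05.
ε/D_h = 0.00014/0.3244 = 0.000432; Haaland gives 1/√f = -1.8 log₁₀[4.31e-05+5.26e-05] = 7.235, so f = 0.0191.
ΔP = f(L/D_h)(ρV²/2) = 0.0191·261/0.3244·174.9 = 2688 Pa.

ΔP ≈ 2690 Pa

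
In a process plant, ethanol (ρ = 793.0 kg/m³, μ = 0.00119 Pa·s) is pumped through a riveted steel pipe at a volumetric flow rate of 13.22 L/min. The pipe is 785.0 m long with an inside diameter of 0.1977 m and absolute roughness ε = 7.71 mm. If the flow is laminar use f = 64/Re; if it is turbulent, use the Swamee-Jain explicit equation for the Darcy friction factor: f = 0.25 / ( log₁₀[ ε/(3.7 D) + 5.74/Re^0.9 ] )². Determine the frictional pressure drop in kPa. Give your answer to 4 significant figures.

Q = 13.22 L/min = 13.22/60000 = 0.0002203 m³/s.
Cross-sectional area A = πD²/4 = π(0.1977)²/4 = 0.0307 m²; mean velocity V = Q/A = 0.0002203/0.0307 = 0.007178 m/s.
Reynolds number Re = ρVD/μ = 793 · 0.007178 · 0.1977 / 0.00119 = 945.6.
Re < 2300 → laminar flow, so f = 64/Re = 64/945.6 = 0.06768 (the turbulent correlation is not needed).
Darcy-Weisbach: ΔP = f(L/D)(ρV²/2) = 0.06768·(785/0.1977)·(793·0.007178²/2) = 0.06768·3971·0.02043 = 5.489 Pa.
ΔP = 5.489 Pa = 0.005489 kPa.

ΔP ≈ 0.005489 kPa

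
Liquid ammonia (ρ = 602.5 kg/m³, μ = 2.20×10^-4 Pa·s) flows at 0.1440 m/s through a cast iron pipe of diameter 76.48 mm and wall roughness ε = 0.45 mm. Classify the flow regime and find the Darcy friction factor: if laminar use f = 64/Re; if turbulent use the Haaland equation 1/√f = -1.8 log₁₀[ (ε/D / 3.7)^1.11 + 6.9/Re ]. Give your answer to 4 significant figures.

Re = ρVD/μ = 602.5·0.144·0.07648/0.00022 = 3.016e+04.
Re > 4000 → turbulent. ε/D = 0.00045/0.07648 = 0.00588; Haaland: 1/√f = -1.8 log₁₀[0.000783 + 0.000229] = 5.391, so f = 0.03441.

f ≈ 0.03441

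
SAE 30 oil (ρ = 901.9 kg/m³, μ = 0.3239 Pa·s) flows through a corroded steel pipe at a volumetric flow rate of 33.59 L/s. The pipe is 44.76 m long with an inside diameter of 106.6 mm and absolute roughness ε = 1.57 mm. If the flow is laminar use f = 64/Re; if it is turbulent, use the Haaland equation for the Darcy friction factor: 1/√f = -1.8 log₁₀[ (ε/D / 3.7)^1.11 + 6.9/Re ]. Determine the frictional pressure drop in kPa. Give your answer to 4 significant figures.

Q = 33.59 L/s = 33.59/1000 = 0.03359 m³/s.
Cross-sectional area A = πD²/4 = π(0.1066)²/4 = 0.008925 m²; mean velocity V = Q/A = 0.03359/0.008925 = 3.764 m/s.
Reynolds number Re = ρVD/μ = 901.9 · 3.764 · 0.1066 / 0.324 = 1117.
Re < 2300 → laminar flow, so f = 64/Re = 64/1117 = 0.05729 (the turbulent correlation is not needed).
Darcy-Weisbach: ΔP = f(L/D)(ρV²/2) = 0.05729·(44.76/0.1066)·(901.9·3.764²/2) = 0.05729·419.9·6388 = 1.537e+05 Pa.
ΔP = 1.537e+05 Pa = 153.7 kPa.

ΔP ≈ 153.7 kPa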